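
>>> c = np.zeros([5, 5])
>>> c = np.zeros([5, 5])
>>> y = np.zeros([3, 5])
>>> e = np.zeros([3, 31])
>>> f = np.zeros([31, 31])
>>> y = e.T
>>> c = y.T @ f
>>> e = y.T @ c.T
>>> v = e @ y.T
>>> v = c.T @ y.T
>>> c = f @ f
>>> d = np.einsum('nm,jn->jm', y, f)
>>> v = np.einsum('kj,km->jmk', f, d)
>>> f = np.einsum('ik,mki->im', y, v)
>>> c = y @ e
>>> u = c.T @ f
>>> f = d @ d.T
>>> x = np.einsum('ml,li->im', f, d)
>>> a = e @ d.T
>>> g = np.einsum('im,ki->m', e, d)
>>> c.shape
(31, 3)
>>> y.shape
(31, 3)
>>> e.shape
(3, 3)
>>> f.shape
(31, 31)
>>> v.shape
(31, 3, 31)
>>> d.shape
(31, 3)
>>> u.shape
(3, 31)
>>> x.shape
(3, 31)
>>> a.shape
(3, 31)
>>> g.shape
(3,)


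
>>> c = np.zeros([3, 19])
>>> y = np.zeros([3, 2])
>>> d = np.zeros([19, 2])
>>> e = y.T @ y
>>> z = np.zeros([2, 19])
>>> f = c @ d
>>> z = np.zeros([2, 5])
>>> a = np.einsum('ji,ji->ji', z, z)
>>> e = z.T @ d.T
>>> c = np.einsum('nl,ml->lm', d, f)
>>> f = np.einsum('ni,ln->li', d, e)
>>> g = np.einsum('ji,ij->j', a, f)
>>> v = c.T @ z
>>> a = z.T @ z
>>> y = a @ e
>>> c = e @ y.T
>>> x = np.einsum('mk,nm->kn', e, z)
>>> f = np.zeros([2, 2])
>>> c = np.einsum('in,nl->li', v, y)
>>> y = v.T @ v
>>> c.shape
(19, 3)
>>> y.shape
(5, 5)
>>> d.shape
(19, 2)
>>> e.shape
(5, 19)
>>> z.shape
(2, 5)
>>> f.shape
(2, 2)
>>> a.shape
(5, 5)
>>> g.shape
(2,)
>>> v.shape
(3, 5)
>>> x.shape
(19, 2)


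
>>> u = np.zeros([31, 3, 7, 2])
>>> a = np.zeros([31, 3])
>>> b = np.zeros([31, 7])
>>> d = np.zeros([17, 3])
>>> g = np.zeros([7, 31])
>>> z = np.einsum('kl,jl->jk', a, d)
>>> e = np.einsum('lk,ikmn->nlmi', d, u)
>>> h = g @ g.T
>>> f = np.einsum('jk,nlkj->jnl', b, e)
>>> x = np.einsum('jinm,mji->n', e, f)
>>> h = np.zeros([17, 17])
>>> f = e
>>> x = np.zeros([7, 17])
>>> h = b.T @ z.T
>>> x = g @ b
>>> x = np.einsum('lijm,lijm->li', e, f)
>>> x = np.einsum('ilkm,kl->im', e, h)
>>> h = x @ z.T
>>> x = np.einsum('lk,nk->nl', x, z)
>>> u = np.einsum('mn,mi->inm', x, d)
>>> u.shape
(3, 2, 17)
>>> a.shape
(31, 3)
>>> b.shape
(31, 7)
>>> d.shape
(17, 3)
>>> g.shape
(7, 31)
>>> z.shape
(17, 31)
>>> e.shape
(2, 17, 7, 31)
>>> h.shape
(2, 17)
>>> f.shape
(2, 17, 7, 31)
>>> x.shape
(17, 2)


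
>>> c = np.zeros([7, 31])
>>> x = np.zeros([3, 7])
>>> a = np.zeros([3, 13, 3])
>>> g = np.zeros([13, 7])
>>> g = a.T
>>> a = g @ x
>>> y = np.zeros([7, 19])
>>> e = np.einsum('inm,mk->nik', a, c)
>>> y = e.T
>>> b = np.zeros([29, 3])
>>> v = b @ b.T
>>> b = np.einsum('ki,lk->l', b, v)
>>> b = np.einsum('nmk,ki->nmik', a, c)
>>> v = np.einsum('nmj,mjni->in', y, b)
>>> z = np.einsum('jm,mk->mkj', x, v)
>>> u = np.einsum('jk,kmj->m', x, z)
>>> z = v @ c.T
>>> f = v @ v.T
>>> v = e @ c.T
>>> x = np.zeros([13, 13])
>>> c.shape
(7, 31)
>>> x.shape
(13, 13)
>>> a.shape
(3, 13, 7)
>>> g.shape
(3, 13, 3)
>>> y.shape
(31, 3, 13)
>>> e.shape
(13, 3, 31)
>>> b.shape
(3, 13, 31, 7)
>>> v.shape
(13, 3, 7)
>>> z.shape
(7, 7)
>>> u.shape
(31,)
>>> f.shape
(7, 7)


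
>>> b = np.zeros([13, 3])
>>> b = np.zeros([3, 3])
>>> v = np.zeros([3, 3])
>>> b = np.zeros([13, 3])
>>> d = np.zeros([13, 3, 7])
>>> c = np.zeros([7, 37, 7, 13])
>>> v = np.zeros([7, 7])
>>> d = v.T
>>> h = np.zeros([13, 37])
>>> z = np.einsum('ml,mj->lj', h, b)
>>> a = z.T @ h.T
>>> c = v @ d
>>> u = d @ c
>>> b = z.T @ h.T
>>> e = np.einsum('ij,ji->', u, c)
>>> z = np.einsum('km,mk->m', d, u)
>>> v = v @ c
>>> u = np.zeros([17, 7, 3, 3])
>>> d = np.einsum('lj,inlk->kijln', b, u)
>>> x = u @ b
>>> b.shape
(3, 13)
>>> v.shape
(7, 7)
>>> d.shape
(3, 17, 13, 3, 7)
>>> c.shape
(7, 7)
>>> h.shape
(13, 37)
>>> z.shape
(7,)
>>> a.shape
(3, 13)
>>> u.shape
(17, 7, 3, 3)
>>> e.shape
()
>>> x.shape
(17, 7, 3, 13)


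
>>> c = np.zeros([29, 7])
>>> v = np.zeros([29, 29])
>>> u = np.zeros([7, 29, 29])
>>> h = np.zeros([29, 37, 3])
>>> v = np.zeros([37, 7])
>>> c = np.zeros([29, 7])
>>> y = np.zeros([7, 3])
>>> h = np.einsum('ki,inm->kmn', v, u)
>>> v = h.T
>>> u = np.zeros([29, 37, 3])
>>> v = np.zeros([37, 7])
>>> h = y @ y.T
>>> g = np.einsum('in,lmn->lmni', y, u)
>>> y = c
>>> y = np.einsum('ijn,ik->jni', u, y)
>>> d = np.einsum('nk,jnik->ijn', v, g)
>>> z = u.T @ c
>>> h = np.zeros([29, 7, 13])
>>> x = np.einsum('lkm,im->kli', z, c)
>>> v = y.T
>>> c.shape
(29, 7)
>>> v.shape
(29, 3, 37)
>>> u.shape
(29, 37, 3)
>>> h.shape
(29, 7, 13)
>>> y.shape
(37, 3, 29)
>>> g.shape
(29, 37, 3, 7)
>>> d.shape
(3, 29, 37)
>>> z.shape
(3, 37, 7)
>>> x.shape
(37, 3, 29)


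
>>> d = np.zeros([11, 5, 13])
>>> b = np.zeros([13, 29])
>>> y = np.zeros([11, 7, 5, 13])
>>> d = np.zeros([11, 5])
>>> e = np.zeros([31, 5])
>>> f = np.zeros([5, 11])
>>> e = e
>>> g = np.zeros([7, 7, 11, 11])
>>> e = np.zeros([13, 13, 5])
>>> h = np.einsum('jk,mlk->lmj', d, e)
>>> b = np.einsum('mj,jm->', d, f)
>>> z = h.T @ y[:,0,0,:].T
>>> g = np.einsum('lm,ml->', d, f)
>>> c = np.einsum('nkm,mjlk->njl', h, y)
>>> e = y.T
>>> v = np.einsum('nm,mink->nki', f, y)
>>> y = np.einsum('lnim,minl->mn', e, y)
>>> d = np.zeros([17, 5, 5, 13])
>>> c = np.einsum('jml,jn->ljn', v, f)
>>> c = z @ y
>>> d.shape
(17, 5, 5, 13)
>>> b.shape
()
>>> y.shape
(11, 5)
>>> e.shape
(13, 5, 7, 11)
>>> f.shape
(5, 11)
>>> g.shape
()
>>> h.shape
(13, 13, 11)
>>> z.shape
(11, 13, 11)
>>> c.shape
(11, 13, 5)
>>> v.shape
(5, 13, 7)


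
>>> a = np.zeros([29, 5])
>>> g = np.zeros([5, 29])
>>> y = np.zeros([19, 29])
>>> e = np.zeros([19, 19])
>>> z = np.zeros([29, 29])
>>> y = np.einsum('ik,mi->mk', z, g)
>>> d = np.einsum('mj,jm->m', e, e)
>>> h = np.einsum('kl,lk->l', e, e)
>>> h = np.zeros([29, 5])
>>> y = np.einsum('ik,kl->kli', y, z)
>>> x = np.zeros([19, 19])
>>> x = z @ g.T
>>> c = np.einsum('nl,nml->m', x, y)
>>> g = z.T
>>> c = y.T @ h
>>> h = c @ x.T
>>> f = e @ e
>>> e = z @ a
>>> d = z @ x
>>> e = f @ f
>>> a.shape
(29, 5)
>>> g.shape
(29, 29)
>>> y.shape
(29, 29, 5)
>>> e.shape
(19, 19)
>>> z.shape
(29, 29)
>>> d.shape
(29, 5)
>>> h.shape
(5, 29, 29)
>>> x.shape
(29, 5)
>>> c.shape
(5, 29, 5)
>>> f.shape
(19, 19)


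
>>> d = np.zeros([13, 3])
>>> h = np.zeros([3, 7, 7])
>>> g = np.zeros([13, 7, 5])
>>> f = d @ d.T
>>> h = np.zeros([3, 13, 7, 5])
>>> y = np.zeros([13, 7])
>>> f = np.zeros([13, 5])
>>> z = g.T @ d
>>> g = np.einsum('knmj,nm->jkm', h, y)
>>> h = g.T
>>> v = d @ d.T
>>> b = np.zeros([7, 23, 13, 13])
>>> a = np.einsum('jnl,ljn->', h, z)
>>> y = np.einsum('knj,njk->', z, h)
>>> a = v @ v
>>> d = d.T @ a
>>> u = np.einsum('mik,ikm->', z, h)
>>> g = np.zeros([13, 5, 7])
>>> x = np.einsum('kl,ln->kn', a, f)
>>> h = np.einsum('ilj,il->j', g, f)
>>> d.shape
(3, 13)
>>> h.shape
(7,)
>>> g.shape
(13, 5, 7)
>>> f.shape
(13, 5)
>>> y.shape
()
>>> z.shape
(5, 7, 3)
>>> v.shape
(13, 13)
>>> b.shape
(7, 23, 13, 13)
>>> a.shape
(13, 13)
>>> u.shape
()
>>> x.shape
(13, 5)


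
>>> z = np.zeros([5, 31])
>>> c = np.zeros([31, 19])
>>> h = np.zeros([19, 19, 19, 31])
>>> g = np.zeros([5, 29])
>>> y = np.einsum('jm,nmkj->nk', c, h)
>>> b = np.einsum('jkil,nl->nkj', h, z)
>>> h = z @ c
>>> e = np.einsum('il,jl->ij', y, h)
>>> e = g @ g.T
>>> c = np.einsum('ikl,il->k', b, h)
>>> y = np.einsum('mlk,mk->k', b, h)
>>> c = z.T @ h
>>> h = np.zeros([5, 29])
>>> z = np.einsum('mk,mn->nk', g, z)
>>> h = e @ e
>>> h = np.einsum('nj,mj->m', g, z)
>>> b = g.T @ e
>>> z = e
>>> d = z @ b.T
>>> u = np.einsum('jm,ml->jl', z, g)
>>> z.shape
(5, 5)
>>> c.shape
(31, 19)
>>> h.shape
(31,)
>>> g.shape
(5, 29)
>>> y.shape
(19,)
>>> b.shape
(29, 5)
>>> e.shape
(5, 5)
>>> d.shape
(5, 29)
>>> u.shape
(5, 29)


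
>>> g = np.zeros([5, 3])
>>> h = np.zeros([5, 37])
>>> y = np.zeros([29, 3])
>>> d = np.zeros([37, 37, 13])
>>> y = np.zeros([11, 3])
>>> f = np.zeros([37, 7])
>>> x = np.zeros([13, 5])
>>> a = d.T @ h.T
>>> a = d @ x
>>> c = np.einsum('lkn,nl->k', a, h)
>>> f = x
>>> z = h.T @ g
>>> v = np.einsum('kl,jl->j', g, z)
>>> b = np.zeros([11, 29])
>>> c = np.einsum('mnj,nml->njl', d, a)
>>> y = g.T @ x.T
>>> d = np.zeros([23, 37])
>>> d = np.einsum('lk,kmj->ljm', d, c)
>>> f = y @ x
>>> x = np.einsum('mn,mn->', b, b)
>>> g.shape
(5, 3)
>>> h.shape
(5, 37)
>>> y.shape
(3, 13)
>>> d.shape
(23, 5, 13)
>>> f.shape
(3, 5)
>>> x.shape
()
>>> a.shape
(37, 37, 5)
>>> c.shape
(37, 13, 5)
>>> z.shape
(37, 3)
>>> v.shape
(37,)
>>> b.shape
(11, 29)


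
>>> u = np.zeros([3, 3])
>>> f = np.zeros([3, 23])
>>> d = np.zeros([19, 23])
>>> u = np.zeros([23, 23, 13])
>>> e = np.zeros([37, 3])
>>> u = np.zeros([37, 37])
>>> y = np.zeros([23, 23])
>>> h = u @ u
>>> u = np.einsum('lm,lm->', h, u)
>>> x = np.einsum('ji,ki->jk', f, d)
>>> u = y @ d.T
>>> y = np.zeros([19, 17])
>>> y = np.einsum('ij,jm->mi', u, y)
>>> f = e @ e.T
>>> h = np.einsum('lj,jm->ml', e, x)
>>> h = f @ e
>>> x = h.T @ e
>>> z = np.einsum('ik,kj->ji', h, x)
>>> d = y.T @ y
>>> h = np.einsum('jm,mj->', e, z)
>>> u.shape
(23, 19)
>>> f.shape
(37, 37)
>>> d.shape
(23, 23)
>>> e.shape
(37, 3)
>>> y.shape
(17, 23)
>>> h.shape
()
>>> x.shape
(3, 3)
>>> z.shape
(3, 37)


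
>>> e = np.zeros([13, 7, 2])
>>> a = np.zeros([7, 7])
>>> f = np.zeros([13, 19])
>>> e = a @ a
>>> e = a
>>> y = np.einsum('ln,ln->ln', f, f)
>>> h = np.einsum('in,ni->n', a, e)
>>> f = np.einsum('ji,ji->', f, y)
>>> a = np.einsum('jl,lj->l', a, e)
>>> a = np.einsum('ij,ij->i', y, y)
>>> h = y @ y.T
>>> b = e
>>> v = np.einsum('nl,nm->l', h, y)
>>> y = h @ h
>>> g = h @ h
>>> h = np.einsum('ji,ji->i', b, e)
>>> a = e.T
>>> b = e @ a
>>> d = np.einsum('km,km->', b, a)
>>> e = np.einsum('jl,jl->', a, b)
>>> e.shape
()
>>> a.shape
(7, 7)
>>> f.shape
()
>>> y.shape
(13, 13)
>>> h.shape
(7,)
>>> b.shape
(7, 7)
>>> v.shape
(13,)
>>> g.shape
(13, 13)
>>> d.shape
()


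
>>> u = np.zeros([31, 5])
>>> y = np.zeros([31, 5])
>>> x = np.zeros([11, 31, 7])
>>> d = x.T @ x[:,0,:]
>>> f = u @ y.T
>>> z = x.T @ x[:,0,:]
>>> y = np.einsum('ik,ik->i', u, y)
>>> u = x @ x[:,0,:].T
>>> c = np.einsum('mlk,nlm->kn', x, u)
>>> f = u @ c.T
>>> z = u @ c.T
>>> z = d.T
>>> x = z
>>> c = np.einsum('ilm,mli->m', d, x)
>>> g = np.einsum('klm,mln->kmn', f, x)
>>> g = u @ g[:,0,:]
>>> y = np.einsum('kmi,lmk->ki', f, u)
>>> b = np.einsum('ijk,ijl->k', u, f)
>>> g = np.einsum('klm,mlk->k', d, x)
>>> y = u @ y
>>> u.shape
(11, 31, 11)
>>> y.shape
(11, 31, 7)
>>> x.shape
(7, 31, 7)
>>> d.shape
(7, 31, 7)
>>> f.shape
(11, 31, 7)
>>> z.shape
(7, 31, 7)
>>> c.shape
(7,)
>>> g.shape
(7,)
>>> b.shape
(11,)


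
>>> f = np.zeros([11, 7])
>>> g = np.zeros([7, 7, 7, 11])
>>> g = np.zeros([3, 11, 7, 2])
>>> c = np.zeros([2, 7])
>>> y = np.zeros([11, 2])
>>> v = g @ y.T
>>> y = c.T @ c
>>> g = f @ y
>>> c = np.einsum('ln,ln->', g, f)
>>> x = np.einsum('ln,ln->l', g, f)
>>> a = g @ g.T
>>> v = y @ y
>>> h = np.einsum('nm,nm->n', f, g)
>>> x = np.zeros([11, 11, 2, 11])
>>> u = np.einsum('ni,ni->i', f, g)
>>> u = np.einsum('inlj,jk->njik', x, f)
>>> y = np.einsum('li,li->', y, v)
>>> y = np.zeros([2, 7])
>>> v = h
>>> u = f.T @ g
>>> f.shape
(11, 7)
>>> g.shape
(11, 7)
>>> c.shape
()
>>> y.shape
(2, 7)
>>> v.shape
(11,)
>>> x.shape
(11, 11, 2, 11)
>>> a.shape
(11, 11)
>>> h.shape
(11,)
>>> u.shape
(7, 7)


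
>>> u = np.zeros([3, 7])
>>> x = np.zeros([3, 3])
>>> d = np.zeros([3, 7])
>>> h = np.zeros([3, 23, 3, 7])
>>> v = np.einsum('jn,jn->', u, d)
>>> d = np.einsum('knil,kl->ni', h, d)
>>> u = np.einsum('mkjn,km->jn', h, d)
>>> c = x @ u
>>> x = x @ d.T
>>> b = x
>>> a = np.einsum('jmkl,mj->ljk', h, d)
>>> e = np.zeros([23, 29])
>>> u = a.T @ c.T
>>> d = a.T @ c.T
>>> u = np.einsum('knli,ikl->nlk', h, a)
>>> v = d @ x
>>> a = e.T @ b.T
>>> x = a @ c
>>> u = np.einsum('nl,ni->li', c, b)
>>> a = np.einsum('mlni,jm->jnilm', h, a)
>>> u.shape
(7, 23)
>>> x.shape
(29, 7)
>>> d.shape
(3, 3, 3)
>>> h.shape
(3, 23, 3, 7)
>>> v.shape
(3, 3, 23)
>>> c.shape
(3, 7)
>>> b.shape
(3, 23)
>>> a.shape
(29, 3, 7, 23, 3)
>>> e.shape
(23, 29)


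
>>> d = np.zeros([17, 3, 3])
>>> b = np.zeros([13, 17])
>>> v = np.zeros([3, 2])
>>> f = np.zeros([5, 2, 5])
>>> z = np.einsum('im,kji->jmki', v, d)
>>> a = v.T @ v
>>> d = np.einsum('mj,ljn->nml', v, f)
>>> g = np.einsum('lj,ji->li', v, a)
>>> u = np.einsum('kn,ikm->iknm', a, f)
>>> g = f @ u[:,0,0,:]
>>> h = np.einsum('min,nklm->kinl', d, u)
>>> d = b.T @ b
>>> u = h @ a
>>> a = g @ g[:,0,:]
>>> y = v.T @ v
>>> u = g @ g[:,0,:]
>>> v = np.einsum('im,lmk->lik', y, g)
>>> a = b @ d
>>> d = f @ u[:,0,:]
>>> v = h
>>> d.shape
(5, 2, 5)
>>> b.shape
(13, 17)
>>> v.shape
(2, 3, 5, 2)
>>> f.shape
(5, 2, 5)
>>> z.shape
(3, 2, 17, 3)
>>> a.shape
(13, 17)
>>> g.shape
(5, 2, 5)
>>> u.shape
(5, 2, 5)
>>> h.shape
(2, 3, 5, 2)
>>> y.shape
(2, 2)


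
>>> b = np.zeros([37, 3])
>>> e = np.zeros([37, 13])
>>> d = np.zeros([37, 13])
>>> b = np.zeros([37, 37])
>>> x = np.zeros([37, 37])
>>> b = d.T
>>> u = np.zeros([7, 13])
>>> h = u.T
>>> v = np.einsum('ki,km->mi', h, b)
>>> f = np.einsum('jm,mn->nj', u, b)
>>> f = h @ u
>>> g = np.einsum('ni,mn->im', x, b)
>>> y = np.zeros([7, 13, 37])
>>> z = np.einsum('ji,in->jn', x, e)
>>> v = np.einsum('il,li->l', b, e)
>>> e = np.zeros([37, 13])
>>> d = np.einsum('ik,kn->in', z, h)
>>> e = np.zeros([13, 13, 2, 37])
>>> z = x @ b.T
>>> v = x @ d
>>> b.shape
(13, 37)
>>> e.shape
(13, 13, 2, 37)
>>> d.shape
(37, 7)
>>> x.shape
(37, 37)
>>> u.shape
(7, 13)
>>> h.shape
(13, 7)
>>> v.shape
(37, 7)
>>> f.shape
(13, 13)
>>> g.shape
(37, 13)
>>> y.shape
(7, 13, 37)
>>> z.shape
(37, 13)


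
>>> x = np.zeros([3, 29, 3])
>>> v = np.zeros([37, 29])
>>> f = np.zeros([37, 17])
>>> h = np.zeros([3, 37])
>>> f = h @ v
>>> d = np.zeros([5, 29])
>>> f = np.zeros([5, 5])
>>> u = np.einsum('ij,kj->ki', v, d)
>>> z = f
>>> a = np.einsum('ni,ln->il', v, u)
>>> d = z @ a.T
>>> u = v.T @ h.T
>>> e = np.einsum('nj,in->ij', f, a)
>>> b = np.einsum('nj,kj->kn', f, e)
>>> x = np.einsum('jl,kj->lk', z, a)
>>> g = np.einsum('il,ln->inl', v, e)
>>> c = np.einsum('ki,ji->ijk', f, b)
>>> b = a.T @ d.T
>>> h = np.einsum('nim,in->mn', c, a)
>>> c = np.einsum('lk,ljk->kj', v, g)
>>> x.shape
(5, 29)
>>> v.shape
(37, 29)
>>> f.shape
(5, 5)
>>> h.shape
(5, 5)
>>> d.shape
(5, 29)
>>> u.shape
(29, 3)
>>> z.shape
(5, 5)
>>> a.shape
(29, 5)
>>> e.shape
(29, 5)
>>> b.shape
(5, 5)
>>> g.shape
(37, 5, 29)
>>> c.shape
(29, 5)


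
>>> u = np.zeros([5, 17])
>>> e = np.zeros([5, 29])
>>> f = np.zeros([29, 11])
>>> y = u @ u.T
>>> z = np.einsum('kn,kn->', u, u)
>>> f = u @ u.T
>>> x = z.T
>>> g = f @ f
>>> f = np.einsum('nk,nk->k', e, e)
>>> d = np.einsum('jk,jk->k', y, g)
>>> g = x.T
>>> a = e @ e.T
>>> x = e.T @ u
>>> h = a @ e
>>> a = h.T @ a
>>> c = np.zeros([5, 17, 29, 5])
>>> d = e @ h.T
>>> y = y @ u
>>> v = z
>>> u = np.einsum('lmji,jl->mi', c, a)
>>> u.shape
(17, 5)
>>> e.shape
(5, 29)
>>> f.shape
(29,)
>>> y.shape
(5, 17)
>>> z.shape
()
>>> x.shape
(29, 17)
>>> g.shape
()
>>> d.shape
(5, 5)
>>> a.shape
(29, 5)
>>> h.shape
(5, 29)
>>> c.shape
(5, 17, 29, 5)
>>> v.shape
()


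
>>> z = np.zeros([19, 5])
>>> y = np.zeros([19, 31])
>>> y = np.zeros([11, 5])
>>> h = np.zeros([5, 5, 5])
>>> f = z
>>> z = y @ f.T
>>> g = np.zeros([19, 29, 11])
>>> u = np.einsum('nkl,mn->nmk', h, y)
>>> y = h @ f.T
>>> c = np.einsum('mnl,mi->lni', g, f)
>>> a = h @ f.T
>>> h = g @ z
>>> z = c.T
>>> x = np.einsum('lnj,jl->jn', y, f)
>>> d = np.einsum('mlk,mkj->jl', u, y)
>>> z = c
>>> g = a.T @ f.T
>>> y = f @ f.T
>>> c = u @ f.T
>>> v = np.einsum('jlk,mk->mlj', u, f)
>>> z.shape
(11, 29, 5)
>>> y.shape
(19, 19)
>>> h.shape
(19, 29, 19)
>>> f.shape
(19, 5)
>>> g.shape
(19, 5, 19)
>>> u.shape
(5, 11, 5)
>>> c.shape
(5, 11, 19)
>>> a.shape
(5, 5, 19)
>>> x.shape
(19, 5)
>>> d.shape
(19, 11)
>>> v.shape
(19, 11, 5)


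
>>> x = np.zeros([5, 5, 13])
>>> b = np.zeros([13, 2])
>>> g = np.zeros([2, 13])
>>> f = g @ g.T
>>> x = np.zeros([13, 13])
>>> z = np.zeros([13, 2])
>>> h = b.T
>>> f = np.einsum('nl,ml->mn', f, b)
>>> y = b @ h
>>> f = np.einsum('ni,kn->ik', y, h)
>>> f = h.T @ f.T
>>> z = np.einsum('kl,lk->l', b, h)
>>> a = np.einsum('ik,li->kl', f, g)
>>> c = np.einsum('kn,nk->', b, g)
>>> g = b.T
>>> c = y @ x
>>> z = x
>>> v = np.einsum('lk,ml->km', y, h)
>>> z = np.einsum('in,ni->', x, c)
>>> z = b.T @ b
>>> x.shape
(13, 13)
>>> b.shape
(13, 2)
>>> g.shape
(2, 13)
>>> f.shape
(13, 13)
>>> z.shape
(2, 2)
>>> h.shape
(2, 13)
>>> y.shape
(13, 13)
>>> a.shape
(13, 2)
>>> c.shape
(13, 13)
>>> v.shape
(13, 2)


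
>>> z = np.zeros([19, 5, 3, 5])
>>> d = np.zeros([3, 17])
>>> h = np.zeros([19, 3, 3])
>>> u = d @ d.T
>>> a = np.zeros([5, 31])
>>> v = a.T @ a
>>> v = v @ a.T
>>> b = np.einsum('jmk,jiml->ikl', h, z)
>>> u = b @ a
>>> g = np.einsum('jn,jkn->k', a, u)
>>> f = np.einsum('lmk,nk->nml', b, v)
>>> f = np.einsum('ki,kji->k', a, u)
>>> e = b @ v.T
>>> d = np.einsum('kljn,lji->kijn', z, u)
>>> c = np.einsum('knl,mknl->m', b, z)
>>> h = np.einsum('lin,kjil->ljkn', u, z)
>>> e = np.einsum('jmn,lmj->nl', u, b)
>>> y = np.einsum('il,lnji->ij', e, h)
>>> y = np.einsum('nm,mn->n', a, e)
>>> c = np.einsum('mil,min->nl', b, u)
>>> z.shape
(19, 5, 3, 5)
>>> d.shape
(19, 31, 3, 5)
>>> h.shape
(5, 5, 19, 31)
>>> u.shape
(5, 3, 31)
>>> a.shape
(5, 31)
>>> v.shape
(31, 5)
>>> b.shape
(5, 3, 5)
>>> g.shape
(3,)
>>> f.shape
(5,)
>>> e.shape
(31, 5)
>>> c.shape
(31, 5)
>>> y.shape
(5,)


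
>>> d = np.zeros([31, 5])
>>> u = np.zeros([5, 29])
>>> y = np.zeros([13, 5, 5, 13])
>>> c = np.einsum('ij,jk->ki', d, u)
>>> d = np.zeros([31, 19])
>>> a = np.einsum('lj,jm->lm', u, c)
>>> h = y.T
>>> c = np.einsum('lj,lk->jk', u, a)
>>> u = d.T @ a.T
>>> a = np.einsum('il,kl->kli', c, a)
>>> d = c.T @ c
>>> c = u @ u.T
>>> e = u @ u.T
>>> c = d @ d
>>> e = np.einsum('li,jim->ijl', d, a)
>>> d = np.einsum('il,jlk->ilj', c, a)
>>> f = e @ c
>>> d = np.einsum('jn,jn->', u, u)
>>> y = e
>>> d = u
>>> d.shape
(19, 5)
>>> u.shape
(19, 5)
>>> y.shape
(31, 5, 31)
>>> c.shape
(31, 31)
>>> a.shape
(5, 31, 29)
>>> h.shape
(13, 5, 5, 13)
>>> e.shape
(31, 5, 31)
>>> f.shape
(31, 5, 31)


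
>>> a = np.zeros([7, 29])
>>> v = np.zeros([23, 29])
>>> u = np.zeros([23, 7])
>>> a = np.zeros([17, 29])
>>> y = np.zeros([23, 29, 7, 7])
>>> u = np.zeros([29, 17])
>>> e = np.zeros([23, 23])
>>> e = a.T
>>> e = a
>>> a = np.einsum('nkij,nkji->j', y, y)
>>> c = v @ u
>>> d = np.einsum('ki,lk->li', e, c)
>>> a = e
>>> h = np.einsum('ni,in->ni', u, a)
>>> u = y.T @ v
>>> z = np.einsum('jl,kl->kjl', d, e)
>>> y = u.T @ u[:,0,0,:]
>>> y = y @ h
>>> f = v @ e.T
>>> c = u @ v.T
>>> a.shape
(17, 29)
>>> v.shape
(23, 29)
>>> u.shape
(7, 7, 29, 29)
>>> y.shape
(29, 29, 7, 17)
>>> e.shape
(17, 29)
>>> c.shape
(7, 7, 29, 23)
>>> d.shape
(23, 29)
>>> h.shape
(29, 17)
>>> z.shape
(17, 23, 29)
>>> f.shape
(23, 17)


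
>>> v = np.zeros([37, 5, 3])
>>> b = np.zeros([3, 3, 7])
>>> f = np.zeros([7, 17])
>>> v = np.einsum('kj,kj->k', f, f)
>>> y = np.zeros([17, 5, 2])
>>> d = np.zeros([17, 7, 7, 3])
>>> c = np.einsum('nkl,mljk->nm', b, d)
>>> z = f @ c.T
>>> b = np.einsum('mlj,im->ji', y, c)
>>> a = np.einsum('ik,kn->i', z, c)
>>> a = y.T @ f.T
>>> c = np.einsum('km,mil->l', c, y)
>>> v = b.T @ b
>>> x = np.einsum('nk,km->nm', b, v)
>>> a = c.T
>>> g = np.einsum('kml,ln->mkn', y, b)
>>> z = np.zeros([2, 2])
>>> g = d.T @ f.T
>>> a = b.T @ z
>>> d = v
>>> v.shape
(3, 3)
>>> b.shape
(2, 3)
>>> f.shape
(7, 17)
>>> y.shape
(17, 5, 2)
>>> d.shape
(3, 3)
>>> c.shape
(2,)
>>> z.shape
(2, 2)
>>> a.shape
(3, 2)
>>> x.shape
(2, 3)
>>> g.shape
(3, 7, 7, 7)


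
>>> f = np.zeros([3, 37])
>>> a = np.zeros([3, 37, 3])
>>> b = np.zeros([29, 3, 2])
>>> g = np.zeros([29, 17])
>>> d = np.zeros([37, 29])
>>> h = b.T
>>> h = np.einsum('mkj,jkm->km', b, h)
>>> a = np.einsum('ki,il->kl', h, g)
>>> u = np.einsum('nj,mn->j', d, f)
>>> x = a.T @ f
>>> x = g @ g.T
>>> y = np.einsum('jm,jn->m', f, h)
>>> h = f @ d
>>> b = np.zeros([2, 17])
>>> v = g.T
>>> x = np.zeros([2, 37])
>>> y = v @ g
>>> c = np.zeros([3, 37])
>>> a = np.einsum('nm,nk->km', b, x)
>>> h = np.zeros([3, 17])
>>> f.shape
(3, 37)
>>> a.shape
(37, 17)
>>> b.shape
(2, 17)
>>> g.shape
(29, 17)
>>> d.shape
(37, 29)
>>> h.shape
(3, 17)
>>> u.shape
(29,)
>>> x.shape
(2, 37)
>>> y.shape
(17, 17)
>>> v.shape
(17, 29)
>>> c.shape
(3, 37)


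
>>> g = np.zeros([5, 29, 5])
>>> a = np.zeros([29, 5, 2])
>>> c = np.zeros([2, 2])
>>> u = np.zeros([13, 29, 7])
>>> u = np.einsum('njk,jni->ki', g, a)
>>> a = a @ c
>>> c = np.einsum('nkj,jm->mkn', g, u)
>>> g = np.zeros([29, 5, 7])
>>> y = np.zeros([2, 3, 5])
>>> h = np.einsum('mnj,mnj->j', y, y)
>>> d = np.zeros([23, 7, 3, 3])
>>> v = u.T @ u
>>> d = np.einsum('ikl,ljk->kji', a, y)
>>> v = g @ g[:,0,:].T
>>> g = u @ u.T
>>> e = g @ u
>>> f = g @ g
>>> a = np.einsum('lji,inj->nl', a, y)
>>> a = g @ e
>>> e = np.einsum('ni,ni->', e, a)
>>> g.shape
(5, 5)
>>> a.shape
(5, 2)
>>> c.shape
(2, 29, 5)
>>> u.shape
(5, 2)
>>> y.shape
(2, 3, 5)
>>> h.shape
(5,)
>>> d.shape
(5, 3, 29)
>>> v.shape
(29, 5, 29)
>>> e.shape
()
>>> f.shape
(5, 5)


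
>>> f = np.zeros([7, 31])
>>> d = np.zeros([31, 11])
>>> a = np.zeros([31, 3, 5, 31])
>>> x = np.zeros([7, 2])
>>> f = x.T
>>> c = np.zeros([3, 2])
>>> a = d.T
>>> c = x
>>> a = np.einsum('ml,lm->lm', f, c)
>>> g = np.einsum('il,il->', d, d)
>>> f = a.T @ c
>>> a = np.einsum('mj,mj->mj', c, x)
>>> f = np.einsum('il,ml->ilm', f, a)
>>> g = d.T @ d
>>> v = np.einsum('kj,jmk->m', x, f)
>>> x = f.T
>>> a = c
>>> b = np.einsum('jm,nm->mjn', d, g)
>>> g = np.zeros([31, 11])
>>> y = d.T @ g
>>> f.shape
(2, 2, 7)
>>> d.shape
(31, 11)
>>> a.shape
(7, 2)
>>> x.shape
(7, 2, 2)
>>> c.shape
(7, 2)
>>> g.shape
(31, 11)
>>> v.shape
(2,)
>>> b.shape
(11, 31, 11)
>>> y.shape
(11, 11)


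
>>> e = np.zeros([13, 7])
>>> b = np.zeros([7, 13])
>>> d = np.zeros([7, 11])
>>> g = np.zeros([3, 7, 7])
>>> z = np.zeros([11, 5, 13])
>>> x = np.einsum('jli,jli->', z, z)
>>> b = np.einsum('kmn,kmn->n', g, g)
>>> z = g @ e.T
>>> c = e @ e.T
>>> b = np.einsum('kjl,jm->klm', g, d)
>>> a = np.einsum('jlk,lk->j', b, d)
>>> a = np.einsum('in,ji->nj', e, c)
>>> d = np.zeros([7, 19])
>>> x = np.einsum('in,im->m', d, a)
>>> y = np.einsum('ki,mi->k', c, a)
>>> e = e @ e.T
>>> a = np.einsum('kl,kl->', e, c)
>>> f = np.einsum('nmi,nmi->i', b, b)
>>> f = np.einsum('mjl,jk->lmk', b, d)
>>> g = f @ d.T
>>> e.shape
(13, 13)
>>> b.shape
(3, 7, 11)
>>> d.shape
(7, 19)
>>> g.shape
(11, 3, 7)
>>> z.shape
(3, 7, 13)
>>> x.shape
(13,)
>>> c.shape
(13, 13)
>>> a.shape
()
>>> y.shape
(13,)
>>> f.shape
(11, 3, 19)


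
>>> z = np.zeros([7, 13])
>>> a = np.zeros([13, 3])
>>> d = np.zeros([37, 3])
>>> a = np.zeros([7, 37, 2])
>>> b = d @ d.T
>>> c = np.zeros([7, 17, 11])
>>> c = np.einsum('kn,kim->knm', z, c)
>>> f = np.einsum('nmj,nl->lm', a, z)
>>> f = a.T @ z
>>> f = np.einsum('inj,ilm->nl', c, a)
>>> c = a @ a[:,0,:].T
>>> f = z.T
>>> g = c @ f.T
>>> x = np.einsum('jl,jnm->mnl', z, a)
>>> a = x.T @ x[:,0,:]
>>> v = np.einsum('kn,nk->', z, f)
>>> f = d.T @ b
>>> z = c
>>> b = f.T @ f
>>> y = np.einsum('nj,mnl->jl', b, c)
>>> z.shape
(7, 37, 7)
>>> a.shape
(13, 37, 13)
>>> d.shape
(37, 3)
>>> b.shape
(37, 37)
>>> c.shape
(7, 37, 7)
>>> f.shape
(3, 37)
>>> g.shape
(7, 37, 13)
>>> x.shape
(2, 37, 13)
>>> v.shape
()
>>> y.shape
(37, 7)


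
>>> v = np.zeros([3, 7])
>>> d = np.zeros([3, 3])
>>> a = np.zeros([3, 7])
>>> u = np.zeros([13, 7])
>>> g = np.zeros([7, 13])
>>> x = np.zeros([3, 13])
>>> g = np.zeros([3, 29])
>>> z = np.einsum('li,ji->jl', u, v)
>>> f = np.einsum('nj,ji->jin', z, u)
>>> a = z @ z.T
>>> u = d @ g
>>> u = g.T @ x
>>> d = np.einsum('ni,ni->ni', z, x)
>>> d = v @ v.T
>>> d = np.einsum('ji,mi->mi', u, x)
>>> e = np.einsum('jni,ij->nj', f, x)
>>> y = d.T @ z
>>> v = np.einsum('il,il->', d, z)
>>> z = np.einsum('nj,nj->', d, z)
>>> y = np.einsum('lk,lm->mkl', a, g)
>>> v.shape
()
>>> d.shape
(3, 13)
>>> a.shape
(3, 3)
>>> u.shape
(29, 13)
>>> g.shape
(3, 29)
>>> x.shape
(3, 13)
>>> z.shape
()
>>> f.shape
(13, 7, 3)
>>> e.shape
(7, 13)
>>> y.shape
(29, 3, 3)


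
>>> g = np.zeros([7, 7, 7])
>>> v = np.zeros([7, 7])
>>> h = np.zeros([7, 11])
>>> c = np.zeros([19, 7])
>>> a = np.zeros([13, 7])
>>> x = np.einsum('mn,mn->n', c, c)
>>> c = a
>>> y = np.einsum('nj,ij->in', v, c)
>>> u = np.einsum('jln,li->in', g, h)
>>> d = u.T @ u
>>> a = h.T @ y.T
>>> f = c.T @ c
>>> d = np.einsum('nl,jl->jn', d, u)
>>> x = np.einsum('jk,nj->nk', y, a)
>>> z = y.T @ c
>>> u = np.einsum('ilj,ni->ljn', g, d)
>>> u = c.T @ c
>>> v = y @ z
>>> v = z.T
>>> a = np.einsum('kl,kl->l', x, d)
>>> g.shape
(7, 7, 7)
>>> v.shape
(7, 7)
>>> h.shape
(7, 11)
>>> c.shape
(13, 7)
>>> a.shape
(7,)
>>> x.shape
(11, 7)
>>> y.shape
(13, 7)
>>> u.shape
(7, 7)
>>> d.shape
(11, 7)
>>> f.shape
(7, 7)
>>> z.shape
(7, 7)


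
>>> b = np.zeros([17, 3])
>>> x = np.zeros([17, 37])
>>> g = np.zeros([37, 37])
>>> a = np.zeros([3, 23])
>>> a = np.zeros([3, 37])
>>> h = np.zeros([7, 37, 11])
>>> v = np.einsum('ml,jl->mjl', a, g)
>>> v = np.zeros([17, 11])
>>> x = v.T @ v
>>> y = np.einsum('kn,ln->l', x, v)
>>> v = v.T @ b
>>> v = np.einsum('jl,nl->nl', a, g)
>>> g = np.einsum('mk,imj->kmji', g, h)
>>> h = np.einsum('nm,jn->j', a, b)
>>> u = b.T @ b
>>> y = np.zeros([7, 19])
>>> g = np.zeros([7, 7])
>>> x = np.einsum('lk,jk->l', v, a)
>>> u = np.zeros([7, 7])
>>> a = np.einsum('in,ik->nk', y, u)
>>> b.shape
(17, 3)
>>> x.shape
(37,)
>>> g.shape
(7, 7)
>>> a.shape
(19, 7)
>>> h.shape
(17,)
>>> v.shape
(37, 37)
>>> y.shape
(7, 19)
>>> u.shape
(7, 7)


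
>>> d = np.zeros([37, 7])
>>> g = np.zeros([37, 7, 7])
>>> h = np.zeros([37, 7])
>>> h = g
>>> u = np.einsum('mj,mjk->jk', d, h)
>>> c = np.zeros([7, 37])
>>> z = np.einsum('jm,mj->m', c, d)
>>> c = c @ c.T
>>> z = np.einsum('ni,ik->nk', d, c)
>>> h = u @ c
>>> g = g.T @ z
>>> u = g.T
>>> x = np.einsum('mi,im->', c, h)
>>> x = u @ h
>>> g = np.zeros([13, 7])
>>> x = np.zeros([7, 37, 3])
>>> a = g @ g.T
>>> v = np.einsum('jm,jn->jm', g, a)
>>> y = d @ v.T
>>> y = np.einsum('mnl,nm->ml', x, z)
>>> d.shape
(37, 7)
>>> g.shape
(13, 7)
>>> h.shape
(7, 7)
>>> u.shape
(7, 7, 7)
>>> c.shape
(7, 7)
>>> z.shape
(37, 7)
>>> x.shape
(7, 37, 3)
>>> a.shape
(13, 13)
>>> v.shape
(13, 7)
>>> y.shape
(7, 3)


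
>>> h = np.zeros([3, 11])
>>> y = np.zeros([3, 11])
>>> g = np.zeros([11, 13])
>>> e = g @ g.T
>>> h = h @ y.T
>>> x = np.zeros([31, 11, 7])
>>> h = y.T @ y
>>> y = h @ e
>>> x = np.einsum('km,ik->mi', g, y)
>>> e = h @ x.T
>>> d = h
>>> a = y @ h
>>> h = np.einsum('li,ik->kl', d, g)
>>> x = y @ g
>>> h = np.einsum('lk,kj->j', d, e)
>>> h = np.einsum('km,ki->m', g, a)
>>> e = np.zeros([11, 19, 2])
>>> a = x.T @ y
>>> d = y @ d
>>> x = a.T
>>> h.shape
(13,)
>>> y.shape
(11, 11)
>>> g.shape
(11, 13)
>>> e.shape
(11, 19, 2)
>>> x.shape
(11, 13)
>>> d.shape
(11, 11)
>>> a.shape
(13, 11)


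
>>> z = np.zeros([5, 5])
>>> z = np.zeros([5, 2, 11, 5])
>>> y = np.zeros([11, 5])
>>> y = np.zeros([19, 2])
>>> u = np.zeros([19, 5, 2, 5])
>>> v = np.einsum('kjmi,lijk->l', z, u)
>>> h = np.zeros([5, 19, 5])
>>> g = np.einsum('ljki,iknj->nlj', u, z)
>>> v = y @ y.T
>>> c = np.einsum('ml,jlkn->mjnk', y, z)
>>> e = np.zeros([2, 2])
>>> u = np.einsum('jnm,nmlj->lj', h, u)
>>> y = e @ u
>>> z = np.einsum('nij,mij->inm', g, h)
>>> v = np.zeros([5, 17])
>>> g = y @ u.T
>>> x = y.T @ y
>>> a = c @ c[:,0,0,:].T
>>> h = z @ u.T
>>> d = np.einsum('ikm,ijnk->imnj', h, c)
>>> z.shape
(19, 11, 5)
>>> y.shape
(2, 5)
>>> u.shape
(2, 5)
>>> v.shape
(5, 17)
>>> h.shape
(19, 11, 2)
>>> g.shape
(2, 2)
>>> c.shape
(19, 5, 5, 11)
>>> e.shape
(2, 2)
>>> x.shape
(5, 5)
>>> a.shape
(19, 5, 5, 19)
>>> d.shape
(19, 2, 5, 5)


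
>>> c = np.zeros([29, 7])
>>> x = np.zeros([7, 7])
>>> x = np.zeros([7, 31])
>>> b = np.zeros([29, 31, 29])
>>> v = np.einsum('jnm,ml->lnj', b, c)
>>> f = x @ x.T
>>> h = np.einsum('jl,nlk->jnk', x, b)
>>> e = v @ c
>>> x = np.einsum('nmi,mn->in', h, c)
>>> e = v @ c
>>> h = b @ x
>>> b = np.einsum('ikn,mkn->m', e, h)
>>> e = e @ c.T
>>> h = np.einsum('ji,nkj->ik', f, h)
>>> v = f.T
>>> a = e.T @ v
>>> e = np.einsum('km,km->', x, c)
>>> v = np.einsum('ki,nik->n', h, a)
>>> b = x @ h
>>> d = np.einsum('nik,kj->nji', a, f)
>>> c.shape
(29, 7)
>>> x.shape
(29, 7)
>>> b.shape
(29, 31)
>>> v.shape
(29,)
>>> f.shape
(7, 7)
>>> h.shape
(7, 31)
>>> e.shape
()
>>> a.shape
(29, 31, 7)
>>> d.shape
(29, 7, 31)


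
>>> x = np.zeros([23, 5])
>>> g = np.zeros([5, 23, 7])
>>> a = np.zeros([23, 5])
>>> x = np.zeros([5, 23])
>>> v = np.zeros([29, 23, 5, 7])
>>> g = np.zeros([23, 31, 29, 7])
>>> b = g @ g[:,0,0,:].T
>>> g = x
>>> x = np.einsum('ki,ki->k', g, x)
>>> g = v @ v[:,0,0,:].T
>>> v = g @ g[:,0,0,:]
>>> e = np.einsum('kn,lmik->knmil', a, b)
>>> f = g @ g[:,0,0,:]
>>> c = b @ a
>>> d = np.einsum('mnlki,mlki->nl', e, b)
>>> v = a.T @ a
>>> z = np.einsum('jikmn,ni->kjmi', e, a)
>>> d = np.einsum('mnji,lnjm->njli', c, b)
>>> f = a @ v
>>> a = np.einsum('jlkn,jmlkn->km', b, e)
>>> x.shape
(5,)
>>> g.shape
(29, 23, 5, 29)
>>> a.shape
(29, 5)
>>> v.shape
(5, 5)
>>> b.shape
(23, 31, 29, 23)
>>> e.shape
(23, 5, 31, 29, 23)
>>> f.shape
(23, 5)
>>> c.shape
(23, 31, 29, 5)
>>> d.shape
(31, 29, 23, 5)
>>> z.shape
(31, 23, 29, 5)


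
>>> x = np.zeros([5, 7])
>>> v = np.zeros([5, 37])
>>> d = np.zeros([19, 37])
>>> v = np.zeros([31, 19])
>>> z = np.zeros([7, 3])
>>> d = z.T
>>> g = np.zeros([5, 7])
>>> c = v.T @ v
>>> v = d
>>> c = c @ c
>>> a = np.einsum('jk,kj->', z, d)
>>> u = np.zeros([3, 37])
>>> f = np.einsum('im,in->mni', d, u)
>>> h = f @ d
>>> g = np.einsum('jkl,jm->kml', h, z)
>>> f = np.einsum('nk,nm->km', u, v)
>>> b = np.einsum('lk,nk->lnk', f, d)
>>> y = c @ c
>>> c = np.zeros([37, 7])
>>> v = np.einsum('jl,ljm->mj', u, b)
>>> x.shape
(5, 7)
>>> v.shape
(7, 3)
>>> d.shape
(3, 7)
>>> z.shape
(7, 3)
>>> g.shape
(37, 3, 7)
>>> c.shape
(37, 7)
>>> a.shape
()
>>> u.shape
(3, 37)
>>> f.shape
(37, 7)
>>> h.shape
(7, 37, 7)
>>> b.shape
(37, 3, 7)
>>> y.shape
(19, 19)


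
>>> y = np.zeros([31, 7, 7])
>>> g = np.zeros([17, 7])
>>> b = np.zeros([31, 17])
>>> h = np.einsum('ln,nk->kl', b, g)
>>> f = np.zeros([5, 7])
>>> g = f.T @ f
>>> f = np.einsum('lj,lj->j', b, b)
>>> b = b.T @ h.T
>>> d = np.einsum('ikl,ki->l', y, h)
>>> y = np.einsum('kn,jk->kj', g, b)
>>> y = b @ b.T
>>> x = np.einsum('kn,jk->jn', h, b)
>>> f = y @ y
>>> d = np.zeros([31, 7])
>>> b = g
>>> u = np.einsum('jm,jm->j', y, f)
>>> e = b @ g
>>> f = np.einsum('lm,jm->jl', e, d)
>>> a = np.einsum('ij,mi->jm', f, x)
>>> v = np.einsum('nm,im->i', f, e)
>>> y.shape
(17, 17)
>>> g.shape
(7, 7)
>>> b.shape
(7, 7)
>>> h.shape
(7, 31)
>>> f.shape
(31, 7)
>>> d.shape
(31, 7)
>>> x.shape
(17, 31)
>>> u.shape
(17,)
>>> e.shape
(7, 7)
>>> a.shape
(7, 17)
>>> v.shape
(7,)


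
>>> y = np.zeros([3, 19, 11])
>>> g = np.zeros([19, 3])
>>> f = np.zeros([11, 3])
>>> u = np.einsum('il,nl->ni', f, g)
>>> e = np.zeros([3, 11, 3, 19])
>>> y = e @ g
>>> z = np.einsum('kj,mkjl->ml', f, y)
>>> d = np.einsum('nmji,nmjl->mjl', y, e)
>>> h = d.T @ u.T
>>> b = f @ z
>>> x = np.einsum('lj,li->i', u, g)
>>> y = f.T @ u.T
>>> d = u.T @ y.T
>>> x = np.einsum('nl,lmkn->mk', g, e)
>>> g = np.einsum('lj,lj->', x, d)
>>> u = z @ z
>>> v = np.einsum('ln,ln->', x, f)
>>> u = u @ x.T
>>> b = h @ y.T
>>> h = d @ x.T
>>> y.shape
(3, 19)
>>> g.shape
()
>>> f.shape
(11, 3)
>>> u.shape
(3, 11)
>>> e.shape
(3, 11, 3, 19)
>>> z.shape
(3, 3)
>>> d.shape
(11, 3)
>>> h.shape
(11, 11)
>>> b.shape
(19, 3, 3)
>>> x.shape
(11, 3)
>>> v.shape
()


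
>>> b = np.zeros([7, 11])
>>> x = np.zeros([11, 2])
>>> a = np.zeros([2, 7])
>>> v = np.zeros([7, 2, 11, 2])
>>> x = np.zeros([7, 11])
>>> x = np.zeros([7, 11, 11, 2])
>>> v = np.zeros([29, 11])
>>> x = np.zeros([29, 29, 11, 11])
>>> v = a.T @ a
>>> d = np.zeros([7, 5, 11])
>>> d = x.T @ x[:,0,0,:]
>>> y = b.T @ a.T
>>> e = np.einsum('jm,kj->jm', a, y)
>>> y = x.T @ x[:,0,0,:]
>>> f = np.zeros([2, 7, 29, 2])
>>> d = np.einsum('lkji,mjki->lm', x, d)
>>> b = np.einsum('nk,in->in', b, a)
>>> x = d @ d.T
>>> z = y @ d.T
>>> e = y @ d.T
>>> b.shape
(2, 7)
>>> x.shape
(29, 29)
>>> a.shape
(2, 7)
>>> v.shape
(7, 7)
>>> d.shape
(29, 11)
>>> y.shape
(11, 11, 29, 11)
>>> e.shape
(11, 11, 29, 29)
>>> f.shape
(2, 7, 29, 2)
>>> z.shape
(11, 11, 29, 29)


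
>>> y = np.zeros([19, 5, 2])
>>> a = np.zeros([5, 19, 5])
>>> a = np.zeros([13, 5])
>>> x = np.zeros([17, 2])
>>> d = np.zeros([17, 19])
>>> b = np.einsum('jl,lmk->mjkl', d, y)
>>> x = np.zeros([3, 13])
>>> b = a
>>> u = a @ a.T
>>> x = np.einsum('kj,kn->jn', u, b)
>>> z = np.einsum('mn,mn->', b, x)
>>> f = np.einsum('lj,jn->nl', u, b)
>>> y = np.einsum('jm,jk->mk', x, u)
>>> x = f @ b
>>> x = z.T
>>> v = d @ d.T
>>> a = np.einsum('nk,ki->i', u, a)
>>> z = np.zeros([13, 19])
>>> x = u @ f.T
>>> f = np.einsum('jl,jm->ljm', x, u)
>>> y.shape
(5, 13)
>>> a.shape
(5,)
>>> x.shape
(13, 5)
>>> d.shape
(17, 19)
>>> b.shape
(13, 5)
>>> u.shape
(13, 13)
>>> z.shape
(13, 19)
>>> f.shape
(5, 13, 13)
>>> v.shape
(17, 17)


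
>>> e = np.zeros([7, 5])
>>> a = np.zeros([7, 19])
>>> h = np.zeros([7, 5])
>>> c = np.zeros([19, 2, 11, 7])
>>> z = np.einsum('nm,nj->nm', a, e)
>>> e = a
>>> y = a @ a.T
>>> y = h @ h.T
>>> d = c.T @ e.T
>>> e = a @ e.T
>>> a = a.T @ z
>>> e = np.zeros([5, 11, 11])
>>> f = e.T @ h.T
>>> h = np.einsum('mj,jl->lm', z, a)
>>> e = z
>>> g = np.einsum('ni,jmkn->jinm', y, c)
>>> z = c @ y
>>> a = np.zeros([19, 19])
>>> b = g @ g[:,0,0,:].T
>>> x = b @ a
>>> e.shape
(7, 19)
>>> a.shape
(19, 19)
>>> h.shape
(19, 7)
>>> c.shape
(19, 2, 11, 7)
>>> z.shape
(19, 2, 11, 7)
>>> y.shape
(7, 7)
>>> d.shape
(7, 11, 2, 7)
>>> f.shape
(11, 11, 7)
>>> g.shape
(19, 7, 7, 2)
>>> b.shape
(19, 7, 7, 19)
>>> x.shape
(19, 7, 7, 19)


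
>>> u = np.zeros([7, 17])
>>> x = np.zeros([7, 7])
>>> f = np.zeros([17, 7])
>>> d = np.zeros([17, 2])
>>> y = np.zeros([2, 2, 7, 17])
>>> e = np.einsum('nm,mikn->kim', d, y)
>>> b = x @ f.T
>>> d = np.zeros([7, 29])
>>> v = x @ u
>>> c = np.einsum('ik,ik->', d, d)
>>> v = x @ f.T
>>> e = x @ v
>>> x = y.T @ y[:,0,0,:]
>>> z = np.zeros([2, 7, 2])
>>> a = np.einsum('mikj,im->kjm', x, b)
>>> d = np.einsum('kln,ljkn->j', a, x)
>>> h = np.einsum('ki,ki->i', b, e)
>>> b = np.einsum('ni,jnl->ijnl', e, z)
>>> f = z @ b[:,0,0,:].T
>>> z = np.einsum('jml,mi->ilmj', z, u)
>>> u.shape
(7, 17)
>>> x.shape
(17, 7, 2, 17)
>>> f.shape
(2, 7, 17)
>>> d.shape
(7,)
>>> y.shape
(2, 2, 7, 17)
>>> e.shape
(7, 17)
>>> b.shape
(17, 2, 7, 2)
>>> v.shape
(7, 17)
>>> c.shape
()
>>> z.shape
(17, 2, 7, 2)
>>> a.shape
(2, 17, 17)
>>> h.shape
(17,)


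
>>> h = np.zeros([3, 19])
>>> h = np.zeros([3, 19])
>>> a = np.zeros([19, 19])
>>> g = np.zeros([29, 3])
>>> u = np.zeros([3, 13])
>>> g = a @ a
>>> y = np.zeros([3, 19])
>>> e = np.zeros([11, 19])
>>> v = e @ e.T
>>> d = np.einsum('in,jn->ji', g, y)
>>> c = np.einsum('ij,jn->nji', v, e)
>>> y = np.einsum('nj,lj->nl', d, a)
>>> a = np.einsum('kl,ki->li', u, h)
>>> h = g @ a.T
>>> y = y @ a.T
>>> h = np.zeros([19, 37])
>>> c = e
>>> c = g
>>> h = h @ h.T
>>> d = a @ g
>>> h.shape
(19, 19)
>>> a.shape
(13, 19)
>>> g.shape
(19, 19)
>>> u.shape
(3, 13)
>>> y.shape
(3, 13)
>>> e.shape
(11, 19)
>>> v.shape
(11, 11)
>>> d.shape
(13, 19)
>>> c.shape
(19, 19)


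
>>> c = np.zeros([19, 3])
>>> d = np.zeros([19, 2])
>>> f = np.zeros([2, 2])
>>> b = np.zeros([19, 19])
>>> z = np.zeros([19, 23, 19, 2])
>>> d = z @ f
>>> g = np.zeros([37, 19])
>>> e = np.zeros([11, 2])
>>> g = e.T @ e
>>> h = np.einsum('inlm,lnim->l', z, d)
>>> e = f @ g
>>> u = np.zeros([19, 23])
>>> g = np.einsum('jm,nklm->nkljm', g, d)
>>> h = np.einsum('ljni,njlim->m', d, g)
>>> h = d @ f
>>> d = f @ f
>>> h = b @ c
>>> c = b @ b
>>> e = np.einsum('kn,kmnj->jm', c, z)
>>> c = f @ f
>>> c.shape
(2, 2)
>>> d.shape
(2, 2)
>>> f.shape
(2, 2)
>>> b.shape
(19, 19)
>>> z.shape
(19, 23, 19, 2)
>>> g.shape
(19, 23, 19, 2, 2)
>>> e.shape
(2, 23)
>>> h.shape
(19, 3)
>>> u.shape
(19, 23)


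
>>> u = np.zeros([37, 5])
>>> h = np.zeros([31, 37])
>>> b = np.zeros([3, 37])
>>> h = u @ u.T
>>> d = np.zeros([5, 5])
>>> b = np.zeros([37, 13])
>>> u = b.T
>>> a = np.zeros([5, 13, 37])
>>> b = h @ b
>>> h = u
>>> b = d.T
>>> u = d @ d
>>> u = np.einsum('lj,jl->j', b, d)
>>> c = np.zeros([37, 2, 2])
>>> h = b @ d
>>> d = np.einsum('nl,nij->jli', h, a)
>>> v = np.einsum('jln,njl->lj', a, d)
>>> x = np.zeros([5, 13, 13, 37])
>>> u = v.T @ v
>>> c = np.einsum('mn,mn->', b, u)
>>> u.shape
(5, 5)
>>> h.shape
(5, 5)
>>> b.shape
(5, 5)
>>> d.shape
(37, 5, 13)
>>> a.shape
(5, 13, 37)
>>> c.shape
()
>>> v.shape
(13, 5)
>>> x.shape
(5, 13, 13, 37)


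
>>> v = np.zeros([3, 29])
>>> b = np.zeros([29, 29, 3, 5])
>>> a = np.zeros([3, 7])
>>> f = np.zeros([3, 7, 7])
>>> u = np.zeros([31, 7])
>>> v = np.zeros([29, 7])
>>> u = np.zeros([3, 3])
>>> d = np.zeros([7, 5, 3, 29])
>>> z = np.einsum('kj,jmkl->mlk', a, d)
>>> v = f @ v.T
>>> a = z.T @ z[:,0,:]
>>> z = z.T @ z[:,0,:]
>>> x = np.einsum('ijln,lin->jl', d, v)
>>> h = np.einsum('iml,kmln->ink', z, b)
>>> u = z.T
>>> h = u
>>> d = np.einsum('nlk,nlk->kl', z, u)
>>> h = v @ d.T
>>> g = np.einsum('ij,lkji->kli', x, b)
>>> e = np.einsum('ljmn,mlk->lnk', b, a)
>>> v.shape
(3, 7, 29)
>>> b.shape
(29, 29, 3, 5)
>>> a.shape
(3, 29, 3)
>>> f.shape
(3, 7, 7)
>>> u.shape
(3, 29, 3)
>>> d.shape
(3, 29)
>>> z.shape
(3, 29, 3)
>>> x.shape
(5, 3)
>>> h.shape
(3, 7, 3)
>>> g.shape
(29, 29, 5)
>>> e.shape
(29, 5, 3)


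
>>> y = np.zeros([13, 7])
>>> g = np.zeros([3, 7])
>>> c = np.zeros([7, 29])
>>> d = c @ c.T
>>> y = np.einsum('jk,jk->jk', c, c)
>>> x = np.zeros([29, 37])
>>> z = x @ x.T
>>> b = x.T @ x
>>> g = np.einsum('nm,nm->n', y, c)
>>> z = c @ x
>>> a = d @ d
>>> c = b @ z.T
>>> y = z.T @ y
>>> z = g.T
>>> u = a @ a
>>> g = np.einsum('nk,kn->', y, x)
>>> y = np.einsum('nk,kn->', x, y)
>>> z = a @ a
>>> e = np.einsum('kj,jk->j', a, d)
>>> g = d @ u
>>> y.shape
()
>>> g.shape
(7, 7)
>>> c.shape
(37, 7)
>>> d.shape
(7, 7)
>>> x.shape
(29, 37)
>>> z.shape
(7, 7)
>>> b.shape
(37, 37)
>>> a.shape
(7, 7)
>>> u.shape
(7, 7)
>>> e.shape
(7,)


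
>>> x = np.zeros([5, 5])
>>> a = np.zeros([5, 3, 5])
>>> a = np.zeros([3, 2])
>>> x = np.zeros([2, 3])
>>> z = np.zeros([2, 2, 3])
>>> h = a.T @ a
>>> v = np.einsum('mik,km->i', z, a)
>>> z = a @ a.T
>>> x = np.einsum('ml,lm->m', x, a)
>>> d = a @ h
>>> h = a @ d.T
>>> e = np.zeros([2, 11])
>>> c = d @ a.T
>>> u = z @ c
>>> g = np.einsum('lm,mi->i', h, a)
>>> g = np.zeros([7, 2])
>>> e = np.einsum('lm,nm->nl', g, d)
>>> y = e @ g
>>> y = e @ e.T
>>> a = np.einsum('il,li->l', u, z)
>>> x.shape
(2,)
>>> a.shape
(3,)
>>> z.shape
(3, 3)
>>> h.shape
(3, 3)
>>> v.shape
(2,)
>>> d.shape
(3, 2)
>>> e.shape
(3, 7)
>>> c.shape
(3, 3)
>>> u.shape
(3, 3)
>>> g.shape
(7, 2)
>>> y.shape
(3, 3)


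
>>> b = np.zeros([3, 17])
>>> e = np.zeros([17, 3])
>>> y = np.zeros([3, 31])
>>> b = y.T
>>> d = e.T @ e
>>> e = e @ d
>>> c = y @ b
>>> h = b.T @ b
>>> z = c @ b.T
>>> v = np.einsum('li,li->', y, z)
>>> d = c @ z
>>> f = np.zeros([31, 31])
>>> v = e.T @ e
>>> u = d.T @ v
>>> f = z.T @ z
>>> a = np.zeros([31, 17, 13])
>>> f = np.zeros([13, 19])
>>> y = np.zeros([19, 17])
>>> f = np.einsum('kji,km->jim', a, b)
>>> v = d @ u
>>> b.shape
(31, 3)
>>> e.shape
(17, 3)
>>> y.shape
(19, 17)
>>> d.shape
(3, 31)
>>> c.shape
(3, 3)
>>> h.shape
(3, 3)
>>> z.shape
(3, 31)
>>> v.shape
(3, 3)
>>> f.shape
(17, 13, 3)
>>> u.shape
(31, 3)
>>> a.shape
(31, 17, 13)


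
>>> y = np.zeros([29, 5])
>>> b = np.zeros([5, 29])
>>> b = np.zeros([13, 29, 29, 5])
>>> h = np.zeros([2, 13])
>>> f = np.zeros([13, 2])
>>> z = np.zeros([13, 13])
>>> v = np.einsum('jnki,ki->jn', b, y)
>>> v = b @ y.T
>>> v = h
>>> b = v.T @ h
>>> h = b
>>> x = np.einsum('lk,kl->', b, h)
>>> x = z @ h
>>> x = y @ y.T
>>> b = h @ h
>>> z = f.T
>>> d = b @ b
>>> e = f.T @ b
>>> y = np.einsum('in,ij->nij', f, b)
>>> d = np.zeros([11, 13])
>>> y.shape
(2, 13, 13)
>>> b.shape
(13, 13)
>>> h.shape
(13, 13)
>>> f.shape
(13, 2)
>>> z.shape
(2, 13)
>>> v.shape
(2, 13)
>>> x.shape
(29, 29)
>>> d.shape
(11, 13)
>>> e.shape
(2, 13)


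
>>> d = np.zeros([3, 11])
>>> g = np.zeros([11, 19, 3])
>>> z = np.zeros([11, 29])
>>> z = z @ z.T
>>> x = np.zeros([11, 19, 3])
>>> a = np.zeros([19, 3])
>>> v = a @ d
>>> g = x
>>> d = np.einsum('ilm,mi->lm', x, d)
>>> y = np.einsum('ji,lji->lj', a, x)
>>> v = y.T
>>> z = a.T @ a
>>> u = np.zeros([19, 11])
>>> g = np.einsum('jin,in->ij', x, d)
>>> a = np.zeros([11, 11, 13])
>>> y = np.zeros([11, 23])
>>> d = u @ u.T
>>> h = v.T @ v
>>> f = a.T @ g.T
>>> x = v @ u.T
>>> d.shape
(19, 19)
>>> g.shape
(19, 11)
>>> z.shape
(3, 3)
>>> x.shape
(19, 19)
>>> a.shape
(11, 11, 13)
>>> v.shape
(19, 11)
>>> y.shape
(11, 23)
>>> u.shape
(19, 11)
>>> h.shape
(11, 11)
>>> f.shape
(13, 11, 19)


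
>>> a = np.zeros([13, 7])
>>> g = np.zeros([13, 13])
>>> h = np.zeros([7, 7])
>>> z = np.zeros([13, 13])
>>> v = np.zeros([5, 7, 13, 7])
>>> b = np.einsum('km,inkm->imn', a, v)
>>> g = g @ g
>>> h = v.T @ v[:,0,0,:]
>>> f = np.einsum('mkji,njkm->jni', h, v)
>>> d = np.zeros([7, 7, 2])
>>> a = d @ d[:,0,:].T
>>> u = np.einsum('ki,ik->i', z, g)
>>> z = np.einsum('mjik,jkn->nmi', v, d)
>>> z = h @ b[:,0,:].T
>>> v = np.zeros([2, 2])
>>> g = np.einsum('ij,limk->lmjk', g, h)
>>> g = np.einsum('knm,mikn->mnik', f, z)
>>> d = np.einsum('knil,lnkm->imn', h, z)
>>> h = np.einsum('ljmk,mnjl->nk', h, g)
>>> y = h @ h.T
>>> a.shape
(7, 7, 7)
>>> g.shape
(7, 5, 13, 7)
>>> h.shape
(5, 7)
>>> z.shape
(7, 13, 7, 5)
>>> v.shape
(2, 2)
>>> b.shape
(5, 7, 7)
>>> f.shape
(7, 5, 7)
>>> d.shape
(7, 5, 13)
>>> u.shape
(13,)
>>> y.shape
(5, 5)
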